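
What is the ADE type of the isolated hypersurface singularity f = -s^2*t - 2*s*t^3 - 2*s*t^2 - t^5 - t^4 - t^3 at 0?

D_{5}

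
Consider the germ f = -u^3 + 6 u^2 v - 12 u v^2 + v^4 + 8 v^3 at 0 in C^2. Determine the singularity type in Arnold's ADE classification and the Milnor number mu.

The Hessian of f at 0 is [[0, 0], [0, 0]] with rank 0, so corank 2. A Groebner basis of the Jacobian ideal J(f) in C{u,v} is {v^3, u^2 - 4*u*v + 4*v^2}; counting standard monomials gives mu = 6. Corank 2; j^3 = -(u - 2*v)^3 is a perfect cube, so E-series; the 4-jet and mu = 6 give E_6.

Type E_{6}, Milnor number mu = 6.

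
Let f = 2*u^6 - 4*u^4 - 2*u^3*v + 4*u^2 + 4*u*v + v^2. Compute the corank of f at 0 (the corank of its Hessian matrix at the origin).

1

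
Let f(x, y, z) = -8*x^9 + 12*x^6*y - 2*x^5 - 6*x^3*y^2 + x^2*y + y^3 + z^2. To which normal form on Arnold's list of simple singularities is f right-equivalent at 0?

The Hessian of f at 0 has rank 1. Corank 2; j^3 = y*(x^2 + y^2) splits into three distinct lines over C (the quadratic factor has nonzero discriminant), so D_4.

D_4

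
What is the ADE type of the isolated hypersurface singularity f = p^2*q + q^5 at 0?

D_6

The Hessian of f at 0 has rank 0. Corank 2; j^3 = p^2*q has shape L^2 M (L != M), so D-series; mu = 6 gives D_6.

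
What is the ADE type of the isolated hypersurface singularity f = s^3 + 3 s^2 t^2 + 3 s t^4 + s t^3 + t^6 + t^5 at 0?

The Hessian of f at 0 is [[0, 0], [0, 0]] with rank 0, so corank 2. A Groebner basis of the Jacobian ideal J(f) in C{s,t} is {-s^2 + t^4 - t^3/3, s^3, s^2*t + s^2/3 + t^3/9, s^2 + s*t^2 + t^3/3}; counting standard monomials gives mu = 7. Corank 2; j^3 = s^3 is a perfect cube, so E-series; the 4-jet and mu = 7 give E_7.

E7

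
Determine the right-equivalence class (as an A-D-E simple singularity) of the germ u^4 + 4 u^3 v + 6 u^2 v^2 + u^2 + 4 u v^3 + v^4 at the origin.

A3

The Hessian of f at 0 has rank 1. Corank 1: A-series; mu = 3 gives A_3.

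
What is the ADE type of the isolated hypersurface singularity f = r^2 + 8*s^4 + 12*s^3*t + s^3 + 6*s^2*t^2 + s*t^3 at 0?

E7

The Hessian of f at 0 is [[0, 0, 0], [0, 0, 0], [0, 0, 2]] with rank 1, so corank 2. A Groebner basis of the Jacobian ideal J(f) in C{s,t,r} is {3*s^2/4 + t^4 + t^3/4, s^3, s^2*t - s^2/4 - t^3/12, s^2 + s*t^2 + t^3/3, r}; counting standard monomials gives mu = 7. Corank 2; j^3 = s^3 is a perfect cube, so E-series; the 4-jet and mu = 7 give E_7.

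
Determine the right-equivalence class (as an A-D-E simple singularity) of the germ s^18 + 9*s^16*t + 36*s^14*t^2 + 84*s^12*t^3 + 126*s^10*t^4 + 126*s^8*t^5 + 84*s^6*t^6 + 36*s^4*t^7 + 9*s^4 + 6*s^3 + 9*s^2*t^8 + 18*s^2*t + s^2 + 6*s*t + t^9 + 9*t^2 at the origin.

A_8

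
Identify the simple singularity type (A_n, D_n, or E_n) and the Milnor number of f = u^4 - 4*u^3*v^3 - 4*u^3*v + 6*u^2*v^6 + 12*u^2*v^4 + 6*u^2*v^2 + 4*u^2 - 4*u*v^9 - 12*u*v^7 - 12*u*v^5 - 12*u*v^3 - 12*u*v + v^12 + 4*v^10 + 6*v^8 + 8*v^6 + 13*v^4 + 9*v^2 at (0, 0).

Type A_3, Milnor number mu = 3.

The Hessian of f at 0 has rank 1. Corank 1: A-series; mu = 3 gives A_3.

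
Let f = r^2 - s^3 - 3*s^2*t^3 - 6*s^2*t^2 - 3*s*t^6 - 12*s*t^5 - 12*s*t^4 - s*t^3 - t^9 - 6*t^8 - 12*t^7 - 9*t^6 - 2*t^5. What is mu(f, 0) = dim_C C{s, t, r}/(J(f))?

7

The Hessian of f at 0 is [[0, 0, 0], [0, 0, 0], [0, 0, 2]] with rank 1, so corank 2. A Groebner basis of the Jacobian ideal J(f) in C{s,t,r} is {-s^2/4 + t^4 - t^3/12, s^3, s^2*t + s^2/12 + t^3/36, s^2/2 + s*t^2 + t^3/6, r}; counting standard monomials gives mu = 7. Corank 2; j^3 = -s^3 is a perfect cube, so E-series; the 4-jet and mu = 7 give E_7.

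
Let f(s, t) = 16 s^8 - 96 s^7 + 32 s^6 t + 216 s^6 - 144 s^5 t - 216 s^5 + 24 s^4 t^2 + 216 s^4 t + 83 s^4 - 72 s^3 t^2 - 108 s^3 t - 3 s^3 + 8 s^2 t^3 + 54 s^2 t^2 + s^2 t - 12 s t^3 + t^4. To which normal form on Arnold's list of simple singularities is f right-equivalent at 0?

The Hessian of f at 0 is [[0, 0], [0, 0]] with rank 0, so corank 2. A Groebner basis of the Jacobian ideal J(f) in C{s,t} is {s*t^2, s*t/12 + t^3, s^2 - s*t/3}; counting standard monomials gives mu = 5. Corank 2; j^3 = -s^2*(3*s - t) has shape L^2 M (L != M), so D-series; mu = 5 gives D_5.

D5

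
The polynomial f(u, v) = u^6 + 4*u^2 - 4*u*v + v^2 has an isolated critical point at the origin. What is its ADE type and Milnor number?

The Hessian of f at 0 has rank 1. Corank 1: A-series; mu = 5 gives A_5.

Type A_5, Milnor number mu = 5.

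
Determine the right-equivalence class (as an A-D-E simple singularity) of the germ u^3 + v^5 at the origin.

The Hessian of f at 0 is [[0, 0], [0, 0]] with rank 0, so corank 2. A Groebner basis of the Jacobian ideal J(f) in C{u,v} is {v^4, u^2}; counting standard monomials gives mu = 8. Corank 2; j^3 = u^3 is a perfect cube, so E-series; the 5-jet and mu = 8 give E_8.

E_{8}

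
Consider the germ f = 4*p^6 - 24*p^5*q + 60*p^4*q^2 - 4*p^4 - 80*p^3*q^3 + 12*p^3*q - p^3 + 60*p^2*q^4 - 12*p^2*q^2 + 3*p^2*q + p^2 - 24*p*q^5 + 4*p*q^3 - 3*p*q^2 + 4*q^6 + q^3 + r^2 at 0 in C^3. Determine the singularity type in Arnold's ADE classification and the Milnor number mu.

The Hessian of f at 0 has rank 2. Corank 1: A-series; mu = 2 gives A_2.

Type A_{2}, Milnor number mu = 2.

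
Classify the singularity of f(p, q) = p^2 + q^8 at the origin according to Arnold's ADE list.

A7

The Hessian of f at 0 is [[2, 0], [0, 0]] with rank 1, so corank 1. A Groebner basis of the Jacobian ideal J(f) in C{p,q} is {q^7, p}; counting standard monomials gives mu = 7. Corank 1: A-series; mu = 7 gives A_7.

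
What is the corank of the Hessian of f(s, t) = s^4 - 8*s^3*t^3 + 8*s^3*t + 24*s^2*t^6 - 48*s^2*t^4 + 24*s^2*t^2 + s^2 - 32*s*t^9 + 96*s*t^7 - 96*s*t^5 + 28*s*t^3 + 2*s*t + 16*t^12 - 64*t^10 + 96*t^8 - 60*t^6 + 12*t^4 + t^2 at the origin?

1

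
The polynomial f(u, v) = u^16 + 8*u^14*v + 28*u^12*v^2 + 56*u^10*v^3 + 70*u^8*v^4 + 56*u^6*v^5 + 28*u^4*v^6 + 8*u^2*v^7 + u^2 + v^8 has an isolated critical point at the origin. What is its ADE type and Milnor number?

Type A7, Milnor number mu = 7.

The Hessian of f at 0 is [[2, 0], [0, 0]] with rank 1, so corank 1. A Groebner basis of the Jacobian ideal J(f) in C{u,v} is {v^7, u}; counting standard monomials gives mu = 7. Corank 1: A-series; mu = 7 gives A_7.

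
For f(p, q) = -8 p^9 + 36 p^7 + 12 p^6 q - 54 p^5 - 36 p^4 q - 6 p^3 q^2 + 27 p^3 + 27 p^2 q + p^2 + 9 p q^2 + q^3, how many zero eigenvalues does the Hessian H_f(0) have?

1

The Hessian at 0 is [[2, 0], [0, 0]] of rank 1; hence corank 1.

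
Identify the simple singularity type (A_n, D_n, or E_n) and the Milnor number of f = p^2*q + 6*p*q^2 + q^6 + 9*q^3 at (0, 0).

Type D_7, Milnor number mu = 7.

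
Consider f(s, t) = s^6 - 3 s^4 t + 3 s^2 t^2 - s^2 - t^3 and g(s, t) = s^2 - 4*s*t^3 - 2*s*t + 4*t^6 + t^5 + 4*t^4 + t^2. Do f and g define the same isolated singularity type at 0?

No.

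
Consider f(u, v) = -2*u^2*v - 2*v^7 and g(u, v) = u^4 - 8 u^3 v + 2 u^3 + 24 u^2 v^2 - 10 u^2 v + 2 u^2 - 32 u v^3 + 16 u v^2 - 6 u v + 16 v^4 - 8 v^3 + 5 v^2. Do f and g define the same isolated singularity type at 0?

The Hessian of f at 0 is [[0, 0], [0, 0]] with rank 0, so corank 2. A Groebner basis of the Jacobian ideal J(f) in C{u,v} is {u^2/7 + v^6, u^3, u*v}; counting standard monomials gives mu = 8. Corank 2; j^3 = -2*u^2*v has shape L^2 M (L != M), so D-series; mu = 8 gives D_8. The Hessian of g at 0 is [[4, -6], [-6, 10]] with rank 2, so corank 0. A Groebner basis of the Jacobian ideal J(g) in C{u,v} is {u, v}; counting standard monomials gives mu = 1. Corank 0: nondegenerate Morse point, so A_1. f is D_8 but g is A_1, hence not right-equivalent.

No.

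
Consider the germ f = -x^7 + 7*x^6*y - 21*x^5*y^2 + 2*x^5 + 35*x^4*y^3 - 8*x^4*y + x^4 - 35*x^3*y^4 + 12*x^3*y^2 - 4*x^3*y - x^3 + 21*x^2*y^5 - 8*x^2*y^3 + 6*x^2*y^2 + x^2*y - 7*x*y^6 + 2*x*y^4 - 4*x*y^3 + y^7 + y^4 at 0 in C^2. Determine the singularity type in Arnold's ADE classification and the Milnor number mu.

Type D_5, Milnor number mu = 5.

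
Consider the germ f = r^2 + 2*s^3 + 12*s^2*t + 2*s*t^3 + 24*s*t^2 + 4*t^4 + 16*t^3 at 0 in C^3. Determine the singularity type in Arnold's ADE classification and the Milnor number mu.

The Hessian of f at 0 is [[0, 0, 0], [0, 0, 0], [0, 0, 2]] with rank 1, so corank 2. A Groebner basis of the Jacobian ideal J(f) in C{s,t,r} is {s^3 + 6*s^2*t + 48*s^2 + 192*s*t + 192*t^2, -6*s^2 + s*t^2 - 24*s*t - 24*t^2, 3*s^2 + 12*s*t + t^3 + 12*t^2, r}; counting standard monomials gives mu = 7. Corank 2; j^3 = 2*(s + 2*t)^3 is a perfect cube, so E-series; the 4-jet and mu = 7 give E_7.

Type E_{7}, Milnor number mu = 7.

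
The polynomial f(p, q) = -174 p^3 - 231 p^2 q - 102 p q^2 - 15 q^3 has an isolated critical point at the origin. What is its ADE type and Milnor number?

The Hessian of f at 0 has rank 0. Corank 2; j^3 = -3*(2*p + q)*(29*p^2 + 24*p*q + 5*q^2) splits into three distinct lines over C (the quadratic factor has nonzero discriminant), so D_4.

Type D_4, Milnor number mu = 4.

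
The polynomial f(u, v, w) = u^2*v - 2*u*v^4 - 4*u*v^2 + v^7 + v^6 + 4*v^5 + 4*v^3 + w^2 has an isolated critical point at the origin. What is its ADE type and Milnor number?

Type D_{7}, Milnor number mu = 7.

The Hessian of f at 0 has rank 1. Corank 2; j^3 = v*(u - 2*v)^2 has shape L^2 M (L != M), so D-series; mu = 7 gives D_7.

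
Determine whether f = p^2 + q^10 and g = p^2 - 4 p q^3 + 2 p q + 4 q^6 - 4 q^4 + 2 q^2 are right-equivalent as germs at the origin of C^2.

No.

The Hessian of f at 0 has rank 1. Corank 1: A-series; mu = 9 gives A_9. The Hessian of g at 0 has rank 2. Corank 0: nondegenerate Morse point, so A_1. f is A_9 but g is A_1, hence not right-equivalent.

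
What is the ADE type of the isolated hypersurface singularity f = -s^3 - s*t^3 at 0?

The Hessian of f at 0 has rank 0. Corank 2; j^3 = -s^3 is a perfect cube, so E-series; the 4-jet and mu = 7 give E_7.

E_7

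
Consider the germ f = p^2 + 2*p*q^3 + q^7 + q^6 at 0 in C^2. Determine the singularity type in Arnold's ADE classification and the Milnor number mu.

The Hessian of f at 0 is [[2, 0], [0, 0]] with rank 1, so corank 1. A Groebner basis of the Jacobian ideal J(f) in C{p,q} is {p + q^3, p^2}; counting standard monomials gives mu = 6. Corank 1: A-series; mu = 6 gives A_6.

Type A6, Milnor number mu = 6.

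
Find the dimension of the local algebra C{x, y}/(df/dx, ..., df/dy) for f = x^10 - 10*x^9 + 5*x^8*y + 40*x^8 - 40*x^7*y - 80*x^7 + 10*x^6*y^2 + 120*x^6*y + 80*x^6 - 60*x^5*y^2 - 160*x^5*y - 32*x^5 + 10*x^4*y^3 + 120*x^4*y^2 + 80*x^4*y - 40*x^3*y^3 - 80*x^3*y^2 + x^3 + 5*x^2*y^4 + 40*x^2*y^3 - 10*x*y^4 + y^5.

The Hessian of f at 0 has rank 0. Corank 2; j^3 = x^3 is a perfect cube, so E-series; the 5-jet and mu = 8 give E_8.

8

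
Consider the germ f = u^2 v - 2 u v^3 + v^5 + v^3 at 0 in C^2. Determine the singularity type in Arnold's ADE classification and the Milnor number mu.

Type D4, Milnor number mu = 4.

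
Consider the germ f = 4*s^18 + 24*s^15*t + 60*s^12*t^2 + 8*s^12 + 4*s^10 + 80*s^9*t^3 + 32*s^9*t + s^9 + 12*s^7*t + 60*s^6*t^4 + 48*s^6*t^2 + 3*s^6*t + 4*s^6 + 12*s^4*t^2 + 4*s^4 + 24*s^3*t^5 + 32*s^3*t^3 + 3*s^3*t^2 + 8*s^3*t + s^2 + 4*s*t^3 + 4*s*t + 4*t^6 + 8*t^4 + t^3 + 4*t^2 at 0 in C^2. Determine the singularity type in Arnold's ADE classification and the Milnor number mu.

Type A2, Milnor number mu = 2.

The Hessian of f at 0 has rank 1. Corank 1: A-series; mu = 2 gives A_2.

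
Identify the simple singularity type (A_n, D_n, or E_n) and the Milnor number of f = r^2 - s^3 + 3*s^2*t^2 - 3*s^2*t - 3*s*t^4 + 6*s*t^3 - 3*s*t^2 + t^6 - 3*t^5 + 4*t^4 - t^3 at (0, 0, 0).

Type E_{6}, Milnor number mu = 6.

The Hessian of f at 0 has rank 1. Corank 2; j^3 = -(s + t)^3 is a perfect cube, so E-series; the 4-jet and mu = 6 give E_6.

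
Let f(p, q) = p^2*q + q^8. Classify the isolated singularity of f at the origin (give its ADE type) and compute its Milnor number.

Type D9, Milnor number mu = 9.

The Hessian of f at 0 has rank 0. Corank 2; j^3 = p^2*q has shape L^2 M (L != M), so D-series; mu = 9 gives D_9.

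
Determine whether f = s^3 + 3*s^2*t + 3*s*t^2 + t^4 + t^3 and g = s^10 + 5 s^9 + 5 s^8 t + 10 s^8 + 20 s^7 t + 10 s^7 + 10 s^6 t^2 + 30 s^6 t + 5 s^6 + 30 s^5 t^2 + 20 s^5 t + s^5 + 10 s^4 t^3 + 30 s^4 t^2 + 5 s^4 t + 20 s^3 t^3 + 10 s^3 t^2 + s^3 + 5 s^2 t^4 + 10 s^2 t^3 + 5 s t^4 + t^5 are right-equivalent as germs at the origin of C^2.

No.

The Hessian of f at 0 has rank 0. Corank 2; j^3 = (s + t)^3 is a perfect cube, so E-series; the 4-jet and mu = 6 give E_6. The Hessian of g at 0 has rank 0. Corank 2; j^3 = s^3 is a perfect cube, so E-series; the 5-jet and mu = 8 give E_8. f is E_6 but g is E_8, hence not right-equivalent.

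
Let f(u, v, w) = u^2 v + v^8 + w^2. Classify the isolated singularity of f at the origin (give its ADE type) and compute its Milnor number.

Type D9, Milnor number mu = 9.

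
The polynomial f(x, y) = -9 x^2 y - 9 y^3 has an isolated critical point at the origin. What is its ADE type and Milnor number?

Type D4, Milnor number mu = 4.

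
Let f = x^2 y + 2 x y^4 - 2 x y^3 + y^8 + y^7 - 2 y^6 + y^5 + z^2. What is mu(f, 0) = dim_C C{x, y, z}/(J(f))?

9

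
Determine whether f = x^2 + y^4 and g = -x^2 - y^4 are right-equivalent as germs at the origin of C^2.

The Hessian of f at 0 is [[2, 0], [0, 0]] with rank 1, so corank 1. A Groebner basis of the Jacobian ideal J(f) in C{x,y} is {y^3, x}; counting standard monomials gives mu = 3. Corank 1: A-series; mu = 3 gives A_3. The Hessian of g at 0 is [[-2, 0], [0, 0]] with rank 1, so corank 1. A Groebner basis of the Jacobian ideal J(g) in C{x,y} is {y^3, x}; counting standard monomials gives mu = 3. Corank 1: A-series; mu = 3 gives A_3. Both have type A_3, hence right-equivalent.

Yes.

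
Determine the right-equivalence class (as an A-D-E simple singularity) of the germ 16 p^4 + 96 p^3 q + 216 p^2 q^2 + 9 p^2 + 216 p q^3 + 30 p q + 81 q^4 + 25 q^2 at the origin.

A_{3}

The Hessian of f at 0 has rank 1. Corank 1: A-series; mu = 3 gives A_3.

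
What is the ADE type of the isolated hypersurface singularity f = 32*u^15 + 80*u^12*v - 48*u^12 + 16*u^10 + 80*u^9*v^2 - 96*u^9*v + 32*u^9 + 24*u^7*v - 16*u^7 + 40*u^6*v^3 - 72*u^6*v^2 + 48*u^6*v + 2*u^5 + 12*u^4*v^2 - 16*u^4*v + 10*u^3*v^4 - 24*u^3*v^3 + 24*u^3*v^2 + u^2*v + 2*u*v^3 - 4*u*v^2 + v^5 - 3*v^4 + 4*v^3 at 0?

D_5

The Hessian of f at 0 is [[0, 0], [0, 0]] with rank 0, so corank 2. A Groebner basis of the Jacobian ideal J(f) in C{u,v} is {u*v^2 + 2*u*v - 4*v^2, u*v + v^3 - 2*v^2, u^2 - 8*u*v + 12*v^2}; counting standard monomials gives mu = 5. Corank 2; j^3 = v*(u - 2*v)^2 has shape L^2 M (L != M), so D-series; mu = 5 gives D_5.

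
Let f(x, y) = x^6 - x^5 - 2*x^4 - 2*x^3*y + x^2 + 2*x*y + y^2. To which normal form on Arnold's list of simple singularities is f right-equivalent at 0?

The Hessian of f at 0 has rank 1. Corank 1: A-series; mu = 4 gives A_4.

A_{4}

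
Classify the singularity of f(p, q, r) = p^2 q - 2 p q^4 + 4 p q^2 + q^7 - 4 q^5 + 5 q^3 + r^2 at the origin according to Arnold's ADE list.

D_{4}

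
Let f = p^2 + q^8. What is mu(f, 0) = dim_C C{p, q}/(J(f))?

7

The Hessian of f at 0 has rank 1. Corank 1: A-series; mu = 7 gives A_7.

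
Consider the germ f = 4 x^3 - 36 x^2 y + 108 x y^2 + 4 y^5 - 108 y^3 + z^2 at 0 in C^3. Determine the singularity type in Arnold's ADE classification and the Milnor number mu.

Type E8, Milnor number mu = 8.

The Hessian of f at 0 has rank 1. Corank 2; j^3 = 4*(x - 3*y)^3 is a perfect cube, so E-series; the 5-jet and mu = 8 give E_8.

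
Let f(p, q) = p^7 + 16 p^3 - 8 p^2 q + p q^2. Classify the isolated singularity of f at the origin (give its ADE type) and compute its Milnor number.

Type D_8, Milnor number mu = 8.

The Hessian of f at 0 is [[0, 0], [0, 0]] with rank 0, so corank 2. A Groebner basis of the Jacobian ideal J(f) in C{p,q} is {-16384*p*q/7 + q^6 + 4096*q^2/7, p*q^2 - q^3/4, p^2 - p*q/4}; counting standard monomials gives mu = 8. Corank 2; j^3 = p*(4*p - q)^2 has shape L^2 M (L != M), so D-series; mu = 8 gives D_8.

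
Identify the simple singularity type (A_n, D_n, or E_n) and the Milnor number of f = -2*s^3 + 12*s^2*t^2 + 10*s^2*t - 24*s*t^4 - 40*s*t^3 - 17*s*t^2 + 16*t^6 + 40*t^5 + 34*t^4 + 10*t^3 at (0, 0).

Type D4, Milnor number mu = 4.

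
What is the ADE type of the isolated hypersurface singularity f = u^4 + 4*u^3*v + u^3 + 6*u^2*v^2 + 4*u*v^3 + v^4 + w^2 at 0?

E_6

The Hessian of f at 0 has rank 1. Corank 2; j^3 = u^3 is a perfect cube, so E-series; the 4-jet and mu = 6 give E_6.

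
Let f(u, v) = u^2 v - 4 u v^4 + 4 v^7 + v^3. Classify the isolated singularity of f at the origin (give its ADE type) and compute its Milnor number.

Type D_4, Milnor number mu = 4.

The Hessian of f at 0 is [[0, 0], [0, 0]] with rank 0, so corank 2. A Groebner basis of the Jacobian ideal J(f) in C{u,v} is {v^3, u^2 + 3*v^2, u*v}; counting standard monomials gives mu = 4. Corank 2; j^3 = v*(u^2 + v^2) splits into three distinct lines over C (the quadratic factor has nonzero discriminant), so D_4.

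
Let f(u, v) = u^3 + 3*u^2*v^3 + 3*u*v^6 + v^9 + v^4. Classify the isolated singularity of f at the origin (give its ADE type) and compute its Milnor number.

The Hessian of f at 0 is [[0, 0], [0, 0]] with rank 0, so corank 2. A Groebner basis of the Jacobian ideal J(f) in C{u,v} is {v^3, u^2}; counting standard monomials gives mu = 6. Corank 2; j^3 = u^3 is a perfect cube, so E-series; the 4-jet and mu = 6 give E_6.

Type E6, Milnor number mu = 6.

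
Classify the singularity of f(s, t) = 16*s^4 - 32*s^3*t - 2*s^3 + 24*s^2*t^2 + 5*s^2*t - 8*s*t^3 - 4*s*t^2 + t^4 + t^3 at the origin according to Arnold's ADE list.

D_{5}

The Hessian of f at 0 has rank 0. Corank 2; j^3 = -(s - t)^2*(2*s - t) has shape L^2 M (L != M), so D-series; mu = 5 gives D_5.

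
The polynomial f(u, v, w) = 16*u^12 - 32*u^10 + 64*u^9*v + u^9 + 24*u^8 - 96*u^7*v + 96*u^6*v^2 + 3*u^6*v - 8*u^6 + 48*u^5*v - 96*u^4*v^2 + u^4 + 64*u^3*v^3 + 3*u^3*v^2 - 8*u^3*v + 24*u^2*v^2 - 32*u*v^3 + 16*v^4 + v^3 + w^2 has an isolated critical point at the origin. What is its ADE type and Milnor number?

Type E_{6}, Milnor number mu = 6.

The Hessian of f at 0 is [[0, 0, 0], [0, 0, 0], [0, 0, 2]] with rank 1, so corank 2. A Groebner basis of the Jacobian ideal J(f) in C{u,v,w} is {u^3 - 6*u^2*v, v^2, w}; counting standard monomials gives mu = 6. Corank 2; j^3 = v^3 is a perfect cube, so E-series; the 4-jet and mu = 6 give E_6.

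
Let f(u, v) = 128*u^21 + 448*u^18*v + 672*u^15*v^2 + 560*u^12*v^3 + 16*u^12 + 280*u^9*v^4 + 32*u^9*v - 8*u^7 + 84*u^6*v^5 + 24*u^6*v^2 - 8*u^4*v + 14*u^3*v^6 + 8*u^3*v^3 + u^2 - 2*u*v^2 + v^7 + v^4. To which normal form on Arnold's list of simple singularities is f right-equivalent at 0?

A_6

The Hessian of f at 0 has rank 1. Corank 1: A-series; mu = 6 gives A_6.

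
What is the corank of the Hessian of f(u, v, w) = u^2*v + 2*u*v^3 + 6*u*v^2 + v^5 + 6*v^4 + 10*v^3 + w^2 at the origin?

2

Hessian at 0 has rank 1.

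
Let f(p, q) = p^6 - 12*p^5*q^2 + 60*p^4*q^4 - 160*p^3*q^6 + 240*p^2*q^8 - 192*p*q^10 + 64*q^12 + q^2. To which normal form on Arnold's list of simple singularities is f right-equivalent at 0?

A_5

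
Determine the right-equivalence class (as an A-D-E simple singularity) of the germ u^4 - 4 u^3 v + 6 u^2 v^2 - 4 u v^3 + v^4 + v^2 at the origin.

The Hessian of f at 0 has rank 1. Corank 1: A-series; mu = 3 gives A_3.

A3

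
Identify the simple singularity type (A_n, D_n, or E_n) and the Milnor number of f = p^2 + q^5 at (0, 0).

Type A_4, Milnor number mu = 4.

The Hessian of f at 0 has rank 1. Corank 1: A-series; mu = 4 gives A_4.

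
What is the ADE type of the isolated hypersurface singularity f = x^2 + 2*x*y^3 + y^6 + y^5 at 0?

The Hessian of f at 0 has rank 1. Corank 1: A-series; mu = 4 gives A_4.

A_4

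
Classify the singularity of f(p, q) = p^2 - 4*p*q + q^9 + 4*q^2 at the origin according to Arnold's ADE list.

A_8

The Hessian of f at 0 is [[2, -4], [-4, 8]] with rank 1, so corank 1. A Groebner basis of the Jacobian ideal J(f) in C{p,q} is {q^8, p - 2*q}; counting standard monomials gives mu = 8. Corank 1: A-series; mu = 8 gives A_8.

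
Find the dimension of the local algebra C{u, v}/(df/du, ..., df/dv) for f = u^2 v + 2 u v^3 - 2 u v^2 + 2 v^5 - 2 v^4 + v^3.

The Hessian of f at 0 is [[0, 0], [0, 0]] with rank 0, so corank 2. A Groebner basis of the Jacobian ideal J(f) in C{u,v} is {u^3 - 3*u^2/4 + 5*u*v/2 - 7*v^2/4, u^2*v - u^2/2 + 2*u*v - 3*v^2/2, -u^2/4 + u*v^2 + 3*u*v/2 - 5*v^2/4, u*v + v^3 - v^2}; counting standard monomials gives mu = 6. Corank 2; j^3 = v*(u - v)^2 has shape L^2 M (L != M), so D-series; mu = 6 gives D_6.

6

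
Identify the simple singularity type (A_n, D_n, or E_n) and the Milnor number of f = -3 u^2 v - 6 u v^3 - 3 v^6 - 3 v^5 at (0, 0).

The Hessian of f at 0 has rank 0. Corank 2; j^3 = -3*u^2*v has shape L^2 M (L != M), so D-series; mu = 7 gives D_7.

Type D7, Milnor number mu = 7.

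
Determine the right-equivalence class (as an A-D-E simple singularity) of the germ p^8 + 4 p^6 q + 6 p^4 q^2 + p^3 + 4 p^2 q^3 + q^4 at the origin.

E_6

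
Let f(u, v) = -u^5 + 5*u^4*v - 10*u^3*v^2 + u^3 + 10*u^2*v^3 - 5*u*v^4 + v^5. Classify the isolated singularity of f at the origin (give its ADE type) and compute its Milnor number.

Type E_{8}, Milnor number mu = 8.

The Hessian of f at 0 is [[0, 0], [0, 0]] with rank 0, so corank 2. A Groebner basis of the Jacobian ideal J(f) in C{u,v} is {v^5, u*v^3 - v^4/4, u^2}; counting standard monomials gives mu = 8. Corank 2; j^3 = u^3 is a perfect cube, so E-series; the 5-jet and mu = 8 give E_8.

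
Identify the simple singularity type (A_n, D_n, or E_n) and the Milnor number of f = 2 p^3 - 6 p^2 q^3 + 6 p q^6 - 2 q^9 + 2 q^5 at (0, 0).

Type E_{8}, Milnor number mu = 8.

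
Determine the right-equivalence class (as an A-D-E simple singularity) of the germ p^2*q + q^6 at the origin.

D_{7}

The Hessian of f at 0 is [[0, 0], [0, 0]] with rank 0, so corank 2. A Groebner basis of the Jacobian ideal J(f) in C{p,q} is {p^2/6 + q^5, p^3, p*q}; counting standard monomials gives mu = 7. Corank 2; j^3 = p^2*q has shape L^2 M (L != M), so D-series; mu = 7 gives D_7.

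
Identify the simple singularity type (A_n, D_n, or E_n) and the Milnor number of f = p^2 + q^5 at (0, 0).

Type A_{4}, Milnor number mu = 4.

The Hessian of f at 0 has rank 1. Corank 1: A-series; mu = 4 gives A_4.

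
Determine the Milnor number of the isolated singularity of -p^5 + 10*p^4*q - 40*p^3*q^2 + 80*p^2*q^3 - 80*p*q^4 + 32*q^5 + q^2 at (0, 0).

4

The Hessian of f at 0 has rank 1. Corank 1: A-series; mu = 4 gives A_4.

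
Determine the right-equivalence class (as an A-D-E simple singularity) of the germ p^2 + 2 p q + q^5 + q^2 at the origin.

A4

The Hessian of f at 0 is [[2, 2], [2, 2]] with rank 1, so corank 1. A Groebner basis of the Jacobian ideal J(f) in C{p,q} is {q^4, p + q}; counting standard monomials gives mu = 4. Corank 1: A-series; mu = 4 gives A_4.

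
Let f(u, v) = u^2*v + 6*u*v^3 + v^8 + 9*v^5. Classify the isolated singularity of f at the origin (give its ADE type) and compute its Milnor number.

Type D_{9}, Milnor number mu = 9.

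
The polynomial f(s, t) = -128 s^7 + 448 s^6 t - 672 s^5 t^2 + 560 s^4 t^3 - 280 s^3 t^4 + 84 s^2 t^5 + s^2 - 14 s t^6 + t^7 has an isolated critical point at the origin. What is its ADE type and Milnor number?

Type A_6, Milnor number mu = 6.

The Hessian of f at 0 has rank 1. Corank 1: A-series; mu = 6 gives A_6.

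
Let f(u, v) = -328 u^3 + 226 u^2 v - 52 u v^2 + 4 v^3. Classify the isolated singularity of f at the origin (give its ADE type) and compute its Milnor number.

The Hessian of f at 0 has rank 0. Corank 2; j^3 = -2*(4*u - v)*(41*u^2 - 18*u*v + 2*v^2) splits into three distinct lines over C (the quadratic factor has nonzero discriminant), so D_4.

Type D4, Milnor number mu = 4.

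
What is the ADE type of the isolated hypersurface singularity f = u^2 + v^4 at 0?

A3

The Hessian of f at 0 has rank 1. Corank 1: A-series; mu = 3 gives A_3.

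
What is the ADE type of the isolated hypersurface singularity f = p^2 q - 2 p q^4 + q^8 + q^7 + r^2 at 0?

The Hessian of f at 0 has rank 1. Corank 2; j^3 = p^2*q has shape L^2 M (L != M), so D-series; mu = 9 gives D_9.

D9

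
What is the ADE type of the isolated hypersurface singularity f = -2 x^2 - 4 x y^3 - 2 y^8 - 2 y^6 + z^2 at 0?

A7

The Hessian of f at 0 is [[-4, 0, 0], [0, 0, 0], [0, 0, 2]] with rank 2, so corank 1. A Groebner basis of the Jacobian ideal J(f) in C{x,y,z} is {x^3, x^2*y, x + y^3, z}; counting standard monomials gives mu = 7. Corank 1: A-series; mu = 7 gives A_7.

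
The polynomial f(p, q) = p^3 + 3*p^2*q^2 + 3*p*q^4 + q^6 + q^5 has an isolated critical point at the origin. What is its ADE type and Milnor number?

Type E8, Milnor number mu = 8.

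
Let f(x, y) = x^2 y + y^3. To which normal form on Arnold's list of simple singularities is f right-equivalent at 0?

The Hessian of f at 0 has rank 0. Corank 2; j^3 = y*(x^2 + y^2) splits into three distinct lines over C (the quadratic factor has nonzero discriminant), so D_4.

D_4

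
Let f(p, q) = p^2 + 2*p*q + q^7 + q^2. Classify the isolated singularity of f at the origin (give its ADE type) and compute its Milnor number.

Type A6, Milnor number mu = 6.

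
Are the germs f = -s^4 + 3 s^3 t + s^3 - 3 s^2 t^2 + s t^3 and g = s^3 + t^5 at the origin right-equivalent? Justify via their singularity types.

The Hessian of f at 0 is [[0, 0], [0, 0]] with rank 0, so corank 2. A Groebner basis of the Jacobian ideal J(f) in C{s,t} is {3*s^2 + t^4 + t^3, s^3, s^2*t - s^2 - t^3/3, -2*s^2 + s*t^2 - 2*t^3/3}; counting standard monomials gives mu = 7. Corank 2; j^3 = s^3 is a perfect cube, so E-series; the 4-jet and mu = 7 give E_7. The Hessian of g at 0 is [[0, 0], [0, 0]] with rank 0, so corank 2. A Groebner basis of the Jacobian ideal J(g) in C{s,t} is {t^4, s^2}; counting standard monomials gives mu = 8. Corank 2; j^3 = s^3 is a perfect cube, so E-series; the 5-jet and mu = 8 give E_8. f is E_7 but g is E_8, hence not right-equivalent.

No.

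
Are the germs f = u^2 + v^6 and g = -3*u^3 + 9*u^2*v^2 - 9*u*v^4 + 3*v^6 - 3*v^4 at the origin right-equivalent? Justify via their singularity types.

No.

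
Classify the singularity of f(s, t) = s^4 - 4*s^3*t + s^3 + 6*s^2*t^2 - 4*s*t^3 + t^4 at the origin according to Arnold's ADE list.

The Hessian of f at 0 has rank 0. Corank 2; j^3 = s^3 is a perfect cube, so E-series; the 4-jet and mu = 6 give E_6.

E6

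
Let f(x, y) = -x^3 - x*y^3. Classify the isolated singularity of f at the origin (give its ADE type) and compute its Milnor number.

The Hessian of f at 0 has rank 0. Corank 2; j^3 = -x^3 is a perfect cube, so E-series; the 4-jet and mu = 7 give E_7.

Type E7, Milnor number mu = 7.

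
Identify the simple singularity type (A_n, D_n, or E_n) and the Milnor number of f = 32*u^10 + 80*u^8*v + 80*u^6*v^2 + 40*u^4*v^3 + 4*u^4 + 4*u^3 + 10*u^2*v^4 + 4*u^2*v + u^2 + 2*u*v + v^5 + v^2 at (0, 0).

Type A4, Milnor number mu = 4.

The Hessian of f at 0 is [[2, 2], [2, 2]] with rank 1, so corank 1. A Groebner basis of the Jacobian ideal J(f) in C{u,v} is {u/8 + v^3 + v^2/4 + v/8, u^2 + u/2 + v/2, u*v - u/4 + v^2/2 - v/4}; counting standard monomials gives mu = 4. Corank 1: A-series; mu = 4 gives A_4.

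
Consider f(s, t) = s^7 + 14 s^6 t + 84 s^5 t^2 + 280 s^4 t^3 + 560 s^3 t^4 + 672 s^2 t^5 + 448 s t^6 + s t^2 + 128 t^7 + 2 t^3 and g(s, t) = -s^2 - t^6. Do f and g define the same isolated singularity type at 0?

The Hessian of f at 0 has rank 0. Corank 2; j^3 = t^2*(s + 2*t) has shape L^2 M (L != M), so D-series; mu = 8 gives D_8. The Hessian of g at 0 has rank 1. Corank 1: A-series; mu = 5 gives A_5. f is D_8 but g is A_5, hence not right-equivalent.

No.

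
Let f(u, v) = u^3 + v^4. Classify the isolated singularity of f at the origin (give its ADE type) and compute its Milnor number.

The Hessian of f at 0 has rank 0. Corank 2; j^3 = u^3 is a perfect cube, so E-series; the 4-jet and mu = 6 give E_6.

Type E_6, Milnor number mu = 6.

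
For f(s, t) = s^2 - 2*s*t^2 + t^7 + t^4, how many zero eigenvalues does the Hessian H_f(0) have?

The Hessian at 0 is [[2, 0], [0, 0]] of rank 1; hence corank 1.

1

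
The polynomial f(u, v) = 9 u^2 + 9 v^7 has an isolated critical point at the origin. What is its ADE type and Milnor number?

The Hessian of f at 0 is [[18, 0], [0, 0]] with rank 1, so corank 1. A Groebner basis of the Jacobian ideal J(f) in C{u,v} is {v^6, u}; counting standard monomials gives mu = 6. Corank 1: A-series; mu = 6 gives A_6.

Type A6, Milnor number mu = 6.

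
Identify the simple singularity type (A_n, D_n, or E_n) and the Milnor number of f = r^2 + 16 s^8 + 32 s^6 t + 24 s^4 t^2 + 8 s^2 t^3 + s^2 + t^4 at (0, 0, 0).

Type A_{3}, Milnor number mu = 3.

The Hessian of f at 0 has rank 2. Corank 1: A-series; mu = 3 gives A_3.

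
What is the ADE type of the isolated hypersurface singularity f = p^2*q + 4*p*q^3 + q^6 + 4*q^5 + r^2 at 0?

The Hessian of f at 0 is [[0, 0, 0], [0, 0, 0], [0, 0, 2]] with rank 1, so corank 2. A Groebner basis of the Jacobian ideal J(f) in C{p,q,r} is {p^3, p^2*q + 2*p^2/3 + 4*p*q^2/3, p*q/2 + q^3, r}; counting standard monomials gives mu = 7. Corank 2; j^3 = p^2*q has shape L^2 M (L != M), so D-series; mu = 7 gives D_7.

D_7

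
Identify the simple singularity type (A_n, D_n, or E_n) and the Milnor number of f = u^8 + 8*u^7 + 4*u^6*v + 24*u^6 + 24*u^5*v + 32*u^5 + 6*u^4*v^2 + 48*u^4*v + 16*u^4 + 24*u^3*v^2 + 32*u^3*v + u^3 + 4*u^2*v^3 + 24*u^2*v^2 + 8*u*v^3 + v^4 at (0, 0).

The Hessian of f at 0 has rank 0. Corank 2; j^3 = u^3 is a perfect cube, so E-series; the 4-jet and mu = 6 give E_6.

Type E6, Milnor number mu = 6.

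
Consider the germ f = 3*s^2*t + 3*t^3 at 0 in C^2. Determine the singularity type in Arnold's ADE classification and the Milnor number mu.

Type D_{4}, Milnor number mu = 4.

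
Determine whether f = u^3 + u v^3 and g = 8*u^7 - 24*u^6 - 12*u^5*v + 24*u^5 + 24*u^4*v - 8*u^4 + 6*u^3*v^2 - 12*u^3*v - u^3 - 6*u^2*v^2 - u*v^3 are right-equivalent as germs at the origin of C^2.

Yes.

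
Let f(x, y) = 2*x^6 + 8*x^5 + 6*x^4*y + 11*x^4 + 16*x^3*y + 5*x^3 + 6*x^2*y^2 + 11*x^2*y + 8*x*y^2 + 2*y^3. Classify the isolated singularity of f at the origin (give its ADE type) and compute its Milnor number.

Type D_{4}, Milnor number mu = 4.

The Hessian of f at 0 has rank 0. Corank 2; j^3 = (x + y)*(5*x^2 + 6*x*y + 2*y^2) splits into three distinct lines over C (the quadratic factor has nonzero discriminant), so D_4.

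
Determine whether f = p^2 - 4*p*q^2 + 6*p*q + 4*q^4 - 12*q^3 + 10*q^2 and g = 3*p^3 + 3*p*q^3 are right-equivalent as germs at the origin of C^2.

No.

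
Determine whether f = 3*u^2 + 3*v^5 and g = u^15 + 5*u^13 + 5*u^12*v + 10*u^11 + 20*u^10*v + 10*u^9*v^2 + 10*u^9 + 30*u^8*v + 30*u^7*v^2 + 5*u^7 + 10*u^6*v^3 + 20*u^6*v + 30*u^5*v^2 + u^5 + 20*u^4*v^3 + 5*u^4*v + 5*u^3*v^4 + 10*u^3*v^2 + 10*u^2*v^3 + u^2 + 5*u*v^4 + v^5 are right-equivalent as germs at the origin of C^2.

The Hessian of f at 0 has rank 1. Corank 1: A-series; mu = 4 gives A_4. The Hessian of g at 0 has rank 1. Corank 1: A-series; mu = 4 gives A_4. Both have type A_4, hence right-equivalent.

Yes.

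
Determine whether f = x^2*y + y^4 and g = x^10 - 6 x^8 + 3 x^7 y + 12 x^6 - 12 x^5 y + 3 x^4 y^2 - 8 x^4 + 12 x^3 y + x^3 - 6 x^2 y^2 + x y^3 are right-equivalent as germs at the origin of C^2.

The Hessian of f at 0 is [[0, 0], [0, 0]] with rank 0, so corank 2. A Groebner basis of the Jacobian ideal J(f) in C{x,y} is {x^3, x^2/4 + y^3, x*y}; counting standard monomials gives mu = 5. Corank 2; j^3 = x^2*y has shape L^2 M (L != M), so D-series; mu = 5 gives D_5. The Hessian of g at 0 is [[0, 0], [0, 0]] with rank 0, so corank 2. A Groebner basis of the Jacobian ideal J(g) in C{x,y} is {3*x^2/4 + y^4 + y^3/4, x^3, x^2*y - x^2/4 - y^3/12, -x^2 + x*y^2 - y^3/3}; counting standard monomials gives mu = 7. Corank 2; j^3 = x^3 is a perfect cube, so E-series; the 4-jet and mu = 7 give E_7. f is D_5 but g is E_7, hence not right-equivalent.

No.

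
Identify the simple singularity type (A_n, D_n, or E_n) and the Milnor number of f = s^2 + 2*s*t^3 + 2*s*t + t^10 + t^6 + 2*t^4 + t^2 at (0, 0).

Type A9, Milnor number mu = 9.

The Hessian of f at 0 has rank 1. Corank 1: A-series; mu = 9 gives A_9.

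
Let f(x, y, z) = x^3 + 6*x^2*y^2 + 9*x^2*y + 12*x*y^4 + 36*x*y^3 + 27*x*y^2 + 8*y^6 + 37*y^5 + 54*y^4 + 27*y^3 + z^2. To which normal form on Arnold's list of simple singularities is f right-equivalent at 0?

E_{8}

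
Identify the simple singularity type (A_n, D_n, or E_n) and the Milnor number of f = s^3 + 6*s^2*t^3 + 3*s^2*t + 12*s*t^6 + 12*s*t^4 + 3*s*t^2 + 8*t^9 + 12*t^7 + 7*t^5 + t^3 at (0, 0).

The Hessian of f at 0 has rank 0. Corank 2; j^3 = (s + t)^3 is a perfect cube, so E-series; the 5-jet and mu = 8 give E_8.

Type E_8, Milnor number mu = 8.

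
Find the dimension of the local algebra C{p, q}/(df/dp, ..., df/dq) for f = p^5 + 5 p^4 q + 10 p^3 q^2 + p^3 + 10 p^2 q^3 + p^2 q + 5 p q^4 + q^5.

6

The Hessian of f at 0 is [[0, 0], [0, 0]] with rank 0, so corank 2. A Groebner basis of the Jacobian ideal J(f) in C{p,q} is {-p*q/5 + q^4, p*q^2, p^2 + p*q}; counting standard monomials gives mu = 6. Corank 2; j^3 = p^2*(p + q) has shape L^2 M (L != M), so D-series; mu = 6 gives D_6.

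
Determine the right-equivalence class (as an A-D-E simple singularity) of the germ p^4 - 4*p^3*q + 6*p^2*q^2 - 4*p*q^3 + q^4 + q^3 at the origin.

E6

The Hessian of f at 0 is [[0, 0], [0, 0]] with rank 0, so corank 2. A Groebner basis of the Jacobian ideal J(f) in C{p,q} is {p^3 - 3*p^2*q, q^2}; counting standard monomials gives mu = 6. Corank 2; j^3 = q^3 is a perfect cube, so E-series; the 4-jet and mu = 6 give E_6.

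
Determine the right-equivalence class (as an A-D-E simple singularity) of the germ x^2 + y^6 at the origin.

The Hessian of f at 0 is [[2, 0], [0, 0]] with rank 1, so corank 1. A Groebner basis of the Jacobian ideal J(f) in C{x,y} is {y^5, x}; counting standard monomials gives mu = 5. Corank 1: A-series; mu = 5 gives A_5.

A_{5}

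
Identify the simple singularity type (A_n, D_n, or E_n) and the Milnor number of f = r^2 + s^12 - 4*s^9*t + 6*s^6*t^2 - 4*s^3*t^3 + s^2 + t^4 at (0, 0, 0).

The Hessian of f at 0 is [[2, 0, 0], [0, 0, 0], [0, 0, 2]] with rank 2, so corank 1. A Groebner basis of the Jacobian ideal J(f) in C{s,t,r} is {t^3, s, r}; counting standard monomials gives mu = 3. Corank 1: A-series; mu = 3 gives A_3.

Type A_{3}, Milnor number mu = 3.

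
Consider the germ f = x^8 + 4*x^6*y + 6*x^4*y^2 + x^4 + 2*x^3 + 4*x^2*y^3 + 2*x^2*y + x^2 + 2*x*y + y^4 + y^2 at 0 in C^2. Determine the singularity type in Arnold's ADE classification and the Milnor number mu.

The Hessian of f at 0 has rank 1. Corank 1: A-series; mu = 3 gives A_3.

Type A_{3}, Milnor number mu = 3.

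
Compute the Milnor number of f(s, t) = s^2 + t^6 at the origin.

5

The Hessian of f at 0 is [[2, 0], [0, 0]] with rank 1, so corank 1. A Groebner basis of the Jacobian ideal J(f) in C{s,t} is {t^5, s}; counting standard monomials gives mu = 5. Corank 1: A-series; mu = 5 gives A_5.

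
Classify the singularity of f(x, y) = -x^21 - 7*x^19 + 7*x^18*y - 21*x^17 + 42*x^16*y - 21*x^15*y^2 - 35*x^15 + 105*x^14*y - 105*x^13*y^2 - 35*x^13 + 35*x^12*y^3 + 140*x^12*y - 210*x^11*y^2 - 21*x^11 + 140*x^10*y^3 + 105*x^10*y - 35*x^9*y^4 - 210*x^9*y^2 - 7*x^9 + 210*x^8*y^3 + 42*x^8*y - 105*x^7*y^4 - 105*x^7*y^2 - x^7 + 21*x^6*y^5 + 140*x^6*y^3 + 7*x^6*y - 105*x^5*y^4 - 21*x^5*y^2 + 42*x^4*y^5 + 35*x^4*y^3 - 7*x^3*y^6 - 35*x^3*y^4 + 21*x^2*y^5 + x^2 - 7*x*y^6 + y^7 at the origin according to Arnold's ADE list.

The Hessian of f at 0 is [[2, 0], [0, 0]] with rank 1, so corank 1. A Groebner basis of the Jacobian ideal J(f) in C{x,y} is {y^6, x}; counting standard monomials gives mu = 6. Corank 1: A-series; mu = 6 gives A_6.

A6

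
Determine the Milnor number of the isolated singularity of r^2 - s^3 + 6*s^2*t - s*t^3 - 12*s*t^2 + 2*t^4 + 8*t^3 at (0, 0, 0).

The Hessian of f at 0 has rank 1. Corank 2; j^3 = -(s - 2*t)^3 is a perfect cube, so E-series; the 4-jet and mu = 7 give E_7.

7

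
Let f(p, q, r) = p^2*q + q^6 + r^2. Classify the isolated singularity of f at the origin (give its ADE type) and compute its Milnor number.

Type D_7, Milnor number mu = 7.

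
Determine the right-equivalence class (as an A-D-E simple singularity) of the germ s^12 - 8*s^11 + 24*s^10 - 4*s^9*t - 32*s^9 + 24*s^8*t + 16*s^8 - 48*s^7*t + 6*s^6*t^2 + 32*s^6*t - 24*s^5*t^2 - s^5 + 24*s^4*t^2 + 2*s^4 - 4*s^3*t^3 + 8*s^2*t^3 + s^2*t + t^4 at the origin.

D5

The Hessian of f at 0 has rank 0. Corank 2; j^3 = s^2*t has shape L^2 M (L != M), so D-series; mu = 5 gives D_5.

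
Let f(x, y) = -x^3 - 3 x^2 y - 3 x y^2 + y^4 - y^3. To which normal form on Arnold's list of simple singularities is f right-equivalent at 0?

E6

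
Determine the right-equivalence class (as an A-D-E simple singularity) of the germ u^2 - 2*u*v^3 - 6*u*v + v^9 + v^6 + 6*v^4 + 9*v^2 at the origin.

The Hessian of f at 0 has rank 1. Corank 1: A-series; mu = 8 gives A_8.

A_8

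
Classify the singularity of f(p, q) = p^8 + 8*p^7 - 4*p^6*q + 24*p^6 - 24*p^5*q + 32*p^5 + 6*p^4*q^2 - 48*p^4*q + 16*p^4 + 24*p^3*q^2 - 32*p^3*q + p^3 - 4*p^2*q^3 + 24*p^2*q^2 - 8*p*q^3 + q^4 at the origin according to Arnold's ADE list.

E6

The Hessian of f at 0 has rank 0. Corank 2; j^3 = p^3 is a perfect cube, so E-series; the 4-jet and mu = 6 give E_6.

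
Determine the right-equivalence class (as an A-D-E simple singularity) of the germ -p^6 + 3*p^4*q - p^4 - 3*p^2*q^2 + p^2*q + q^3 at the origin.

D4

The Hessian of f at 0 is [[0, 0], [0, 0]] with rank 0, so corank 2. A Groebner basis of the Jacobian ideal J(f) in C{p,q} is {q^3, p^2 + 3*q^2, p*q}; counting standard monomials gives mu = 4. Corank 2; j^3 = q*(p^2 + q^2) splits into three distinct lines over C (the quadratic factor has nonzero discriminant), so D_4.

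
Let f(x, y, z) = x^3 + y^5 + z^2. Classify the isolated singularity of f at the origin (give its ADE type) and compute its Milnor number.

Type E8, Milnor number mu = 8.

The Hessian of f at 0 is [[0, 0, 0], [0, 0, 0], [0, 0, 2]] with rank 1, so corank 2. A Groebner basis of the Jacobian ideal J(f) in C{x,y,z} is {y^4, x^2, z}; counting standard monomials gives mu = 8. Corank 2; j^3 = x^3 is a perfect cube, so E-series; the 5-jet and mu = 8 give E_8.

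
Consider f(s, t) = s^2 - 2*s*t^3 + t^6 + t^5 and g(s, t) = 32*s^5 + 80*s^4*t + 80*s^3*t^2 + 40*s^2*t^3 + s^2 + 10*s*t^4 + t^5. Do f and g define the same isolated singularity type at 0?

Yes.

The Hessian of f at 0 has rank 1. Corank 1: A-series; mu = 4 gives A_4. The Hessian of g at 0 has rank 1. Corank 1: A-series; mu = 4 gives A_4. Both have type A_4, hence right-equivalent.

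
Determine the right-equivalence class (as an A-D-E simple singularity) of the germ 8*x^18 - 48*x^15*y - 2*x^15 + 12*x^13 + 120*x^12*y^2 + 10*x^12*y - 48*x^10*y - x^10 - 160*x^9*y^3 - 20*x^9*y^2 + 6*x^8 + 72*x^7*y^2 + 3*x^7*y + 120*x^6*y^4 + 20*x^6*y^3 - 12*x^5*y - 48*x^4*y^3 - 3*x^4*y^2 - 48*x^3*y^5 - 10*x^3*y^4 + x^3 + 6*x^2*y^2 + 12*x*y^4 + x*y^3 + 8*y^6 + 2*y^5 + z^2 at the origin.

E_7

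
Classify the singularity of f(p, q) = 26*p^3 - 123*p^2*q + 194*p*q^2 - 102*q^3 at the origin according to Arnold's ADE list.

D4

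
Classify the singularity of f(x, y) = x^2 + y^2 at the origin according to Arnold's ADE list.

The Hessian of f at 0 has rank 2. Corank 0: nondegenerate Morse point, so A_1.

A_1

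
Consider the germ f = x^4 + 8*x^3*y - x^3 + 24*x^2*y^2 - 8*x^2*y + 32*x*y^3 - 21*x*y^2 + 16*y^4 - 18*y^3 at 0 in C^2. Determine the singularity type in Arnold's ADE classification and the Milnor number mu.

Type D_{5}, Milnor number mu = 5.

The Hessian of f at 0 is [[0, 0], [0, 0]] with rank 0, so corank 2. A Groebner basis of the Jacobian ideal J(f) in C{x,y} is {x*y^2 - 3*x*y/4 - 9*y^2/4, x*y/4 + y^3 + 3*y^2/4, x^2 + 5*x*y + 6*y^2}; counting standard monomials gives mu = 5. Corank 2; j^3 = -(x + 2*y)*(x + 3*y)^2 has shape L^2 M (L != M), so D-series; mu = 5 gives D_5.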